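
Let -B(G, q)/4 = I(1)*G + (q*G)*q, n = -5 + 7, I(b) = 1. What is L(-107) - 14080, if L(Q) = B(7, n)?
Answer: -14220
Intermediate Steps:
n = 2
B(G, q) = -4*G - 4*G*q**2 (B(G, q) = -4*(1*G + (q*G)*q) = -4*(G + (G*q)*q) = -4*(G + G*q**2) = -4*G - 4*G*q**2)
L(Q) = -140 (L(Q) = -4*7*(1 + 2**2) = -4*7*(1 + 4) = -4*7*5 = -140)
L(-107) - 14080 = -140 - 14080 = -14220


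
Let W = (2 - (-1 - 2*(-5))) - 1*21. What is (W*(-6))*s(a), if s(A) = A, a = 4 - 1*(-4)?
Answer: 1344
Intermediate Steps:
a = 8 (a = 4 + 4 = 8)
W = -28 (W = (2 - (-1 + 10)) - 21 = (2 - 1*9) - 21 = (2 - 9) - 21 = -7 - 21 = -28)
(W*(-6))*s(a) = -28*(-6)*8 = 168*8 = 1344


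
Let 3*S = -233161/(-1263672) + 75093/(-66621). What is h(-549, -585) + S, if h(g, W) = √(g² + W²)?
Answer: -26453167505/84187092312 + 9*√7946 ≈ 801.95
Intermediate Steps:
S = -26453167505/84187092312 (S = (-233161/(-1263672) + 75093/(-66621))/3 = (-233161*(-1/1263672) + 75093*(-1/66621))/3 = (233161/1263672 - 25031/22207)/3 = (⅓)*(-26453167505/28062364104) = -26453167505/84187092312 ≈ -0.31422)
h(g, W) = √(W² + g²)
h(-549, -585) + S = √((-585)² + (-549)²) - 26453167505/84187092312 = √(342225 + 301401) - 26453167505/84187092312 = √643626 - 26453167505/84187092312 = 9*√7946 - 26453167505/84187092312 = -26453167505/84187092312 + 9*√7946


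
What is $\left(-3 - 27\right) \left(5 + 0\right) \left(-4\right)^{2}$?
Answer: $-2400$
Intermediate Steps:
$\left(-3 - 27\right) \left(5 + 0\right) \left(-4\right)^{2} = - 30 \cdot 5 \cdot 16 = \left(-30\right) 80 = -2400$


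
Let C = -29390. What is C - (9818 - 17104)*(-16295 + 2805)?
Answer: -98317530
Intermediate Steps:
C - (9818 - 17104)*(-16295 + 2805) = -29390 - (9818 - 17104)*(-16295 + 2805) = -29390 - (-7286)*(-13490) = -29390 - 1*98288140 = -29390 - 98288140 = -98317530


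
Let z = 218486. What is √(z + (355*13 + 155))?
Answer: 2*√55814 ≈ 472.50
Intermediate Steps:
√(z + (355*13 + 155)) = √(218486 + (355*13 + 155)) = √(218486 + (4615 + 155)) = √(218486 + 4770) = √223256 = 2*√55814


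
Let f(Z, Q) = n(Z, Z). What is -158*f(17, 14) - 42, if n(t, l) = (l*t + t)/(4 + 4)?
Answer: -12171/2 ≈ -6085.5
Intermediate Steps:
n(t, l) = t/8 + l*t/8 (n(t, l) = (t + l*t)/8 = (t + l*t)*(1/8) = t/8 + l*t/8)
f(Z, Q) = Z*(1 + Z)/8
-158*f(17, 14) - 42 = -79*17*(1 + 17)/4 - 42 = -79*17*18/4 - 42 = -158*153/4 - 42 = -12087/2 - 42 = -12171/2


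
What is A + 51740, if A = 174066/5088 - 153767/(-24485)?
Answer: 1075132835951/20763280 ≈ 51781.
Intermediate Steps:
A = 840728751/20763280 (A = 174066*(1/5088) - 153767*(-1/24485) = 29011/848 + 153767/24485 = 840728751/20763280 ≈ 40.491)
A + 51740 = 840728751/20763280 + 51740 = 1075132835951/20763280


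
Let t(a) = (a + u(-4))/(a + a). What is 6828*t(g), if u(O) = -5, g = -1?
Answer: 20484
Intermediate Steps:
t(a) = (-5 + a)/(2*a) (t(a) = (a - 5)/(a + a) = (-5 + a)/((2*a)) = (-5 + a)*(1/(2*a)) = (-5 + a)/(2*a))
6828*t(g) = 6828*((½)*(-5 - 1)/(-1)) = 6828*((½)*(-1)*(-6)) = 6828*3 = 20484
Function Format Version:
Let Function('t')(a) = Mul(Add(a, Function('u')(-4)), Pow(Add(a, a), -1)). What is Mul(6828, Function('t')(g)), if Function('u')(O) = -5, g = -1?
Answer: 20484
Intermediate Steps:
Function('t')(a) = Mul(Rational(1, 2), Pow(a, -1), Add(-5, a)) (Function('t')(a) = Mul(Add(a, -5), Pow(Add(a, a), -1)) = Mul(Add(-5, a), Pow(Mul(2, a), -1)) = Mul(Add(-5, a), Mul(Rational(1, 2), Pow(a, -1))) = Mul(Rational(1, 2), Pow(a, -1), Add(-5, a)))
Mul(6828, Function('t')(g)) = Mul(6828, Mul(Rational(1, 2), Pow(-1, -1), Add(-5, -1))) = Mul(6828, Mul(Rational(1, 2), -1, -6)) = Mul(6828, 3) = 20484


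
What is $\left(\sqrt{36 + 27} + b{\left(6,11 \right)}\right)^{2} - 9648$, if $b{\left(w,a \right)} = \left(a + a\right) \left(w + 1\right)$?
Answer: $14131 + 924 \sqrt{7} \approx 16576.0$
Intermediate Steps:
$b{\left(w,a \right)} = 2 a \left(1 + w\right)$
$\left(\sqrt{36 + 27} + b{\left(6,11 \right)}\right)^{2} - 9648 = \left(\sqrt{36 + 27} + 2 \cdot 11 \left(1 + 6\right)\right)^{2} - 9648 = \left(\sqrt{63} + 2 \cdot 11 \cdot 7\right)^{2} - 9648 = \left(3 \sqrt{7} + 154\right)^{2} - 9648 = \left(154 + 3 \sqrt{7}\right)^{2} - 9648 = -9648 + \left(154 + 3 \sqrt{7}\right)^{2}$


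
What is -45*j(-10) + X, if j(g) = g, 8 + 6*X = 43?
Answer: 2735/6 ≈ 455.83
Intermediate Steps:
X = 35/6 (X = -4/3 + (1/6)*43 = -4/3 + 43/6 = 35/6 ≈ 5.8333)
-45*j(-10) + X = -45*(-10) + 35/6 = 450 + 35/6 = 2735/6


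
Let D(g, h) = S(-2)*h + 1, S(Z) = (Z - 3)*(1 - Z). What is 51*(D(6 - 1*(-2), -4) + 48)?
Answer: 5559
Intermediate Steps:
S(Z) = (1 - Z)*(-3 + Z) (S(Z) = (-3 + Z)*(1 - Z) = (1 - Z)*(-3 + Z))
D(g, h) = 1 - 15*h (D(g, h) = (-3 - 1*(-2)**2 + 4*(-2))*h + 1 = (-3 - 1*4 - 8)*h + 1 = (-3 - 4 - 8)*h + 1 = -15*h + 1 = 1 - 15*h)
51*(D(6 - 1*(-2), -4) + 48) = 51*((1 - 15*(-4)) + 48) = 51*((1 + 60) + 48) = 51*(61 + 48) = 51*109 = 5559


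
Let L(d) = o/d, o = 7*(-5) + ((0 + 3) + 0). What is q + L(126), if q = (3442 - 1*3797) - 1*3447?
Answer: -239542/63 ≈ -3802.3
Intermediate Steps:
q = -3802 (q = (3442 - 3797) - 3447 = -355 - 3447 = -3802)
o = -32 (o = -35 + (3 + 0) = -35 + 3 = -32)
L(d) = -32/d
q + L(126) = -3802 - 32/126 = -3802 - 32*1/126 = -3802 - 16/63 = -239542/63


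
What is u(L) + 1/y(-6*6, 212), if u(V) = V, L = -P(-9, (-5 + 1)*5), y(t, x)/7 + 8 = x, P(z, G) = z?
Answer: 12853/1428 ≈ 9.0007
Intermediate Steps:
y(t, x) = -56 + 7*x
L = 9 (L = -1*(-9) = 9)
u(L) + 1/y(-6*6, 212) = 9 + 1/(-56 + 7*212) = 9 + 1/(-56 + 1484) = 9 + 1/1428 = 12853/1428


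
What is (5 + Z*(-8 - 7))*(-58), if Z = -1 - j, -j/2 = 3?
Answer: 4060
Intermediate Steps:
j = -6 (j = -2*3 = -6)
Z = 5 (Z = -1 - 1*(-6) = -1 + 6 = 5)
(5 + Z*(-8 - 7))*(-58) = (5 + 5*(-8 - 7))*(-58) = (5 + 5*(-15))*(-58) = (5 - 75)*(-58) = -70*(-58) = 4060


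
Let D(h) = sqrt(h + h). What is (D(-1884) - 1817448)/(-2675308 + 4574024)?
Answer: -246/257 + I*sqrt(942)/949358 ≈ -0.9572 + 3.2329e-5*I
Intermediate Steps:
D(h) = sqrt(2)*sqrt(h) (D(h) = sqrt(2*h) = sqrt(2)*sqrt(h))
(D(-1884) - 1817448)/(-2675308 + 4574024) = (sqrt(2)*sqrt(-1884) - 1817448)/(-2675308 + 4574024) = (sqrt(2)*(2*I*sqrt(471)) - 1817448)/1898716 = (2*I*sqrt(942) - 1817448)*(1/1898716) = (-1817448 + 2*I*sqrt(942))*(1/1898716) = -246/257 + I*sqrt(942)/949358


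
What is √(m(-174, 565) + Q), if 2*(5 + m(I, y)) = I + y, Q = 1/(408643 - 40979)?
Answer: √1609448999147/91916 ≈ 13.802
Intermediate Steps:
Q = 1/367664 ≈ 2.7199e-6
m(I, y) = -5 + I/2 + y/2 (m(I, y) = -5 + (I + y)/2 = -5 + (I/2 + y/2) = -5 + I/2 + y/2)
√(m(-174, 565) + Q) = √((-5 + (½)*(-174) + (½)*565) + 1/367664) = √((-5 - 87 + 565/2) + 1/367664) = √(381/2 + 1/367664) = √(70039993/367664) = √1609448999147/91916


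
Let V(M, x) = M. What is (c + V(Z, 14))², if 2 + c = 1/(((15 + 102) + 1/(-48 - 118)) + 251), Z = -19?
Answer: 1645219240921/3731621569 ≈ 440.89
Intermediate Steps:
c = -122008/61087 (c = -2 + 1/(((15 + 102) + 1/(-48 - 118)) + 251) = -2 + 1/((117 + 1/(-166)) + 251) = -2 + 1/((117 - 1/166) + 251) = -2 + 1/(19421/166 + 251) = -2 + 1/(61087/166) = -2 + 166/61087 = -122008/61087 ≈ -1.9973)
(c + V(Z, 14))² = (-122008/61087 - 19)² = (-1282661/61087)² = 1645219240921/3731621569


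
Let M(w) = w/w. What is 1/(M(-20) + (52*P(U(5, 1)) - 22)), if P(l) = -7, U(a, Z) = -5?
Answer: -1/385 ≈ -0.0025974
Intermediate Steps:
M(w) = 1
1/(M(-20) + (52*P(U(5, 1)) - 22)) = 1/(1 + (52*(-7) - 22)) = 1/(1 + (-364 - 22)) = 1/(1 - 386) = 1/(-385) = -1/385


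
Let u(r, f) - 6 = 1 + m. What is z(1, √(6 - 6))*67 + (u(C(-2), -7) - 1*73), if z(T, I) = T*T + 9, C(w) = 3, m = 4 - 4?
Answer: 604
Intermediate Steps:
m = 0
z(T, I) = 9 + T² (z(T, I) = T² + 9 = 9 + T²)
u(r, f) = 7 (u(r, f) = 6 + (1 + 0) = 6 + 1 = 7)
z(1, √(6 - 6))*67 + (u(C(-2), -7) - 1*73) = (9 + 1²)*67 + (7 - 1*73) = (9 + 1)*67 + (7 - 73) = 10*67 - 66 = 670 - 66 = 604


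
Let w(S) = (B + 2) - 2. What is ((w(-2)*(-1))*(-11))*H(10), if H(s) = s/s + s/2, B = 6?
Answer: 396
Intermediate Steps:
w(S) = 6 (w(S) = (6 + 2) - 2 = 8 - 2 = 6)
H(s) = 1 + s/2 (H(s) = 1 + s*(½) = 1 + s/2)
((w(-2)*(-1))*(-11))*H(10) = ((6*(-1))*(-11))*(1 + (½)*10) = (-6*(-11))*(1 + 5) = 66*6 = 396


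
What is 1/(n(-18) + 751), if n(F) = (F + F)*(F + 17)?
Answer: 1/787 ≈ 0.0012706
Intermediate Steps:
n(F) = 2*F*(17 + F) (n(F) = (2*F)*(17 + F) = 2*F*(17 + F))
1/(n(-18) + 751) = 1/(2*(-18)*(17 - 18) + 751) = 1/(2*(-18)*(-1) + 751) = 1/(36 + 751) = 1/787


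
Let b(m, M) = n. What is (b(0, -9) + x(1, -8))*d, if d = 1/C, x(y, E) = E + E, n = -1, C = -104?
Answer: 17/104 ≈ 0.16346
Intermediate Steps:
x(y, E) = 2*E
b(m, M) = -1
d = -1/104 (d = 1/(-104) = -1/104 ≈ -0.0096154)
(b(0, -9) + x(1, -8))*d = (-1 + 2*(-8))*(-1/104) = (-1 - 16)*(-1/104) = -17*(-1/104) = 17/104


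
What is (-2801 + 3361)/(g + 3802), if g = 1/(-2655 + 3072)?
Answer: 46704/317087 ≈ 0.14729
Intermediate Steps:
g = 1/417 ≈ 0.0023981
(-2801 + 3361)/(g + 3802) = (-2801 + 3361)/(1/417 + 3802) = 560/(1585435/417) = 560*(417/1585435) = 46704/317087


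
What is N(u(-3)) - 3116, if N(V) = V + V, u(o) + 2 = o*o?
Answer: -3102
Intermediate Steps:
u(o) = -2 + o² (u(o) = -2 + o*o = -2 + o²)
N(V) = 2*V
N(u(-3)) - 3116 = 2*(-2 + (-3)²) - 3116 = 2*(-2 + 9) - 3116 = 2*7 - 3116 = 14 - 3116 = -3102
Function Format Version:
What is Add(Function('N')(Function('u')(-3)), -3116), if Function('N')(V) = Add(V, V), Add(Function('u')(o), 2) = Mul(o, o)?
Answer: -3102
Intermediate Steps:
Function('u')(o) = Add(-2, Pow(o, 2)) (Function('u')(o) = Add(-2, Mul(o, o)) = Add(-2, Pow(o, 2)))
Function('N')(V) = Mul(2, V)
Add(Function('N')(Function('u')(-3)), -3116) = Add(Mul(2, Add(-2, Pow(-3, 2))), -3116) = Add(Mul(2, Add(-2, 9)), -3116) = Add(Mul(2, 7), -3116) = Add(14, -3116) = -3102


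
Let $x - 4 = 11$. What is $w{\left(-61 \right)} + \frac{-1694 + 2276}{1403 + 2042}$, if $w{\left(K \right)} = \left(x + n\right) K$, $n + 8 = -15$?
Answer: $\frac{1681742}{3445} \approx 488.17$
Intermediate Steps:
$n = -23$ ($n = -8 - 15 = -23$)
$x = 15$ ($x = 4 + 11 = 15$)
$w{\left(K \right)} = - 8 K$ ($w{\left(K \right)} = \left(15 - 23\right) K = - 8 K$)
$w{\left(-61 \right)} + \frac{-1694 + 2276}{1403 + 2042} = \left(-8\right) \left(-61\right) + \frac{-1694 + 2276}{1403 + 2042} = 488 + \frac{582}{3445} = \frac{1681742}{3445}$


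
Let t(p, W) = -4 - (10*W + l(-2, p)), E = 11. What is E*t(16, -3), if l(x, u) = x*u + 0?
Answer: 638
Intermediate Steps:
l(x, u) = u*x (l(x, u) = u*x + 0 = u*x)
t(p, W) = -4 - 10*W + 2*p (t(p, W) = -4 - (10*W + p*(-2)) = -4 - (10*W - 2*p) = -4 - (-2*p + 10*W) = -4 + (-10*W + 2*p) = -4 - 10*W + 2*p)
E*t(16, -3) = 11*(-4 - 10*(-3) + 2*16) = 11*(-4 + 30 + 32) = 11*58 = 638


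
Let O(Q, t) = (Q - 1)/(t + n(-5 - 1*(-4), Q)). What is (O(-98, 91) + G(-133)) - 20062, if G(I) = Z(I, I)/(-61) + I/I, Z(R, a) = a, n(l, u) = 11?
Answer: -41604005/2074 ≈ -20060.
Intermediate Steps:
O(Q, t) = (-1 + Q)/(11 + t) (O(Q, t) = (Q - 1)/(t + 11) = (-1 + Q)/(11 + t))
G(I) = 1 - I/61 (G(I) = I/(-61) + I/I = I*(-1/61) + 1 = -I/61 + 1 = 1 - I/61)
(O(-98, 91) + G(-133)) - 20062 = ((-1 - 98)/(11 + 91) + (1 - 1/61*(-133))) - 20062 = (-99/102 + (1 + 133/61)) - 20062 = ((1/102)*(-99) + 194/61) - 20062 = (-33/34 + 194/61) - 20062 = 4583/2074 - 20062 = -41604005/2074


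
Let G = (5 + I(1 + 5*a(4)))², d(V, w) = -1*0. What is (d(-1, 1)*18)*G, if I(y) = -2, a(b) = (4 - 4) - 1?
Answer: 0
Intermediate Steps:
d(V, w) = 0
a(b) = -1 (a(b) = 0 - 1 = -1)
G = 9 (G = (5 - 2)² = 3² = 9)
(d(-1, 1)*18)*G = (0*18)*9 = 0*9 = 0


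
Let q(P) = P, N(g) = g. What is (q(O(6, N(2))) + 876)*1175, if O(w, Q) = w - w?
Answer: 1029300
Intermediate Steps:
O(w, Q) = 0
(q(O(6, N(2))) + 876)*1175 = (0 + 876)*1175 = 876*1175 = 1029300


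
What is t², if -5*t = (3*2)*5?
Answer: 36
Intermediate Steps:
t = -6 (t = -3*2*5/5 = -6*5/5 = -⅕*30 = -6)
t² = (-6)² = 36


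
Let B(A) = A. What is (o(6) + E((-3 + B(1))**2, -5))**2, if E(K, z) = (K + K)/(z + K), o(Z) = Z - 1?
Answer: 9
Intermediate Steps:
o(Z) = -1 + Z
E(K, z) = 2*K/(K + z) (E(K, z) = (2*K)/(K + z) = 2*K/(K + z))
(o(6) + E((-3 + B(1))**2, -5))**2 = ((-1 + 6) + 2*(-3 + 1)**2/((-3 + 1)**2 - 5))**2 = (5 + 2*(-2)**2/((-2)**2 - 5))**2 = (5 + 2*4/(4 - 5))**2 = (5 + 2*4/(-1))**2 = (5 + 2*4*(-1))**2 = (5 - 8)**2 = (-3)**2 = 9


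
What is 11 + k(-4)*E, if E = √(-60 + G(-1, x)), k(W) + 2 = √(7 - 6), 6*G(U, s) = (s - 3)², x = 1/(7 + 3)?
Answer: 11 - I*√210954/60 ≈ 11.0 - 7.655*I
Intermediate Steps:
x = ⅒ (x = 1/10 = ⅒ ≈ 0.10000)
G(U, s) = (-3 + s)²/6 (G(U, s) = (s - 3)²/6 = (-3 + s)²/6)
k(W) = -1 (k(W) = -2 + √(7 - 6) = -2 + √1 = -2 + 1 = -1)
E = I*√210954/60 (E = √(-60 + (-3 + ⅒)²/6) = √(-60 + (-29/10)²/6) = √(-60 + (⅙)*(841/100)) = √(-60 + 841/600) = √(-35159/600) = I*√210954/60 ≈ 7.655*I)
11 + k(-4)*E = 11 - I*√210954/60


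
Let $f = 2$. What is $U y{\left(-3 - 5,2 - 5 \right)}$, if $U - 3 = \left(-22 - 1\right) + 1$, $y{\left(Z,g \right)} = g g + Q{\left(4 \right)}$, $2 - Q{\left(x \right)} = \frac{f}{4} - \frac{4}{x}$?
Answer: $- \frac{437}{2} \approx -218.5$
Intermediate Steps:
$Q{\left(x \right)} = \frac{3}{2} + \frac{4}{x}$ ($Q{\left(x \right)} = 2 - \left(\frac{2}{4} - \frac{4}{x}\right) = 2 - \left(2 \cdot \frac{1}{4} - \frac{4}{x}\right) = 2 - \left(\frac{1}{2} - \frac{4}{x}\right) = \frac{3}{2} + \frac{4}{x}$)
$y{\left(Z,g \right)} = \frac{5}{2} + g^{2}$ ($y{\left(Z,g \right)} = g g + \left(\frac{3}{2} + \frac{4}{4}\right) = g^{2} + \left(\frac{3}{2} + 4 \cdot \frac{1}{4}\right) = g^{2} + \left(\frac{3}{2} + 1\right) = g^{2} + \frac{5}{2} = \frac{5}{2} + g^{2}$)
$U = -19$ ($U = 3 + \left(\left(-22 - 1\right) + 1\right) = 3 + \left(-23 + 1\right) = 3 - 22 = -19$)
$U y{\left(-3 - 5,2 - 5 \right)} = - 19 \left(\frac{5}{2} + \left(2 - 5\right)^{2}\right) = - 19 \left(\frac{5}{2} + \left(-3\right)^{2}\right) = - 19 \left(\frac{5}{2} + 9\right) = \left(-19\right) \frac{23}{2} = - \frac{437}{2}$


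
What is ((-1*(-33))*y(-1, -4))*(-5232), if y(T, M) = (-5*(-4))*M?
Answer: 13812480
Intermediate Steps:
y(T, M) = 20*M
((-1*(-33))*y(-1, -4))*(-5232) = ((-1*(-33))*(20*(-4)))*(-5232) = (33*(-80))*(-5232) = -2640*(-5232) = 13812480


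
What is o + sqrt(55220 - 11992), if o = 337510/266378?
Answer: 168755/133189 + 2*sqrt(10807) ≈ 209.18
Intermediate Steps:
o = 168755/133189 (o = 337510*(1/266378) = 168755/133189 ≈ 1.2670)
o + sqrt(55220 - 11992) = 168755/133189 + sqrt(55220 - 11992) = 168755/133189 + sqrt(43228) = 168755/133189 + 2*sqrt(10807)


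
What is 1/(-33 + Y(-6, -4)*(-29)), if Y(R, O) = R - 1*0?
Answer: 1/141 ≈ 0.0070922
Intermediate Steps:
Y(R, O) = R (Y(R, O) = R + 0 = R)
1/(-33 + Y(-6, -4)*(-29)) = 1/(-33 - 6*(-29)) = 1/(-33 + 174) = 1/141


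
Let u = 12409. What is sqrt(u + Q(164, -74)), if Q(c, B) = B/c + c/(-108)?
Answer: sqrt(6757414590)/738 ≈ 111.39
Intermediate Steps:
Q(c, B) = -c/108 + B/c (Q(c, B) = B/c + c*(-1/108) = B/c - c/108 = -c/108 + B/c)
sqrt(u + Q(164, -74)) = sqrt(12409 + (-1/108*164 - 74/164)) = sqrt(12409 + (-41/27 - 74*1/164)) = sqrt(12409 + (-41/27 - 37/82)) = sqrt(12409 - 4361/2214) = sqrt(27469165/2214) = sqrt(6757414590)/738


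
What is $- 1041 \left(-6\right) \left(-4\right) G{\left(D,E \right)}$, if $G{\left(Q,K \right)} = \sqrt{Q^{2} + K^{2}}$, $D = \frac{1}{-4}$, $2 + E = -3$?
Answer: $- 6246 \sqrt{401} \approx -1.2508 \cdot 10^{5}$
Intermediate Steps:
$E = -5$ ($E = -2 - 3 = -5$)
$D = - \frac{1}{4} \approx -0.25$
$G{\left(Q,K \right)} = \sqrt{K^{2} + Q^{2}}$
$- 1041 \left(-6\right) \left(-4\right) G{\left(D,E \right)} = - 1041 \left(-6\right) \left(-4\right) \sqrt{\left(-5\right)^{2} + \left(- \frac{1}{4}\right)^{2}} = - 1041 \cdot 24 \sqrt{25 + \frac{1}{16}} = - 1041 \cdot 24 \sqrt{\frac{401}{16}} = - 1041 \cdot 24 \frac{\sqrt{401}}{4} = - 1041 \cdot 6 \sqrt{401} = - 6246 \sqrt{401}$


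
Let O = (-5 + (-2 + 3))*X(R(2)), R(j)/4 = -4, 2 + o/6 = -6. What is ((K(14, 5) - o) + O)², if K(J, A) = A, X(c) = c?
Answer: 13689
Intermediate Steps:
o = -48 (o = -12 + 6*(-6) = -12 - 36 = -48)
R(j) = -16 (R(j) = 4*(-4) = -16)
O = 64 (O = (-5 + (-2 + 3))*(-16) = (-5 + 1)*(-16) = -4*(-16) = 64)
((K(14, 5) - o) + O)² = ((5 - 1*(-48)) + 64)² = ((5 + 48) + 64)² = (53 + 64)² = 117² = 13689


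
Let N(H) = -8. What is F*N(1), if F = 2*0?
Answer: 0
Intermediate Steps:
F = 0
F*N(1) = 0*(-8) = 0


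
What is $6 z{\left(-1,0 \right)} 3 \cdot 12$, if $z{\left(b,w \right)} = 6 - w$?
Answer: $1296$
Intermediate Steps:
$6 z{\left(-1,0 \right)} 3 \cdot 12 = 6 \left(6 - 0\right) 3 \cdot 12 = 6 \left(6 + 0\right) 3 \cdot 12 = 6 \cdot 6 \cdot 3 \cdot 12 = 6 \cdot 18 \cdot 12 = 108 \cdot 12 = 1296$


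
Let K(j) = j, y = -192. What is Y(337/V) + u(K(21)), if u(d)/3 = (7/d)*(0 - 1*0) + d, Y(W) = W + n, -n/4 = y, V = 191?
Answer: 159058/191 ≈ 832.76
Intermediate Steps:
n = 768 (n = -4*(-192) = 768)
Y(W) = 768 + W (Y(W) = W + 768 = 768 + W)
u(d) = 3*d (u(d) = 3*((7/d)*(0 - 1*0) + d) = 3*((7/d)*(0 + 0) + d) = 3*((7/d)*0 + d) = 3*(0 + d) = 3*d)
Y(337/V) + u(K(21)) = (768 + 337/191) + 3*21 = (768 + 337*(1/191)) + 63 = (768 + 337/191) + 63 = 147025/191 + 63 = 159058/191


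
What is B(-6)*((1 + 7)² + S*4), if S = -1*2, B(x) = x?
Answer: -336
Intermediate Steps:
S = -2
B(-6)*((1 + 7)² + S*4) = -6*((1 + 7)² - 2*4) = -6*(8² - 8) = -6*(64 - 8) = -6*56 = -336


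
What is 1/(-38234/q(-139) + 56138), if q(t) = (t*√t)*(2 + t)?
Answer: 1414856764735759/79427229059466958120 - 364045031*I*√139/79427229059466958120 ≈ 1.7813e-5 - 5.4037e-11*I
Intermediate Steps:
q(t) = t^(3/2)*(2 + t)
1/(-38234/q(-139) + 56138) = 1/(-38234*I*√139/(19321*(2 - 139)) + 56138) = 1/(-38234*(-I*√139/2646977) + 56138) = 1/(-(-38234)*I*√139/2646977 + 56138) = 1/(38234*I*√139/2646977 + 56138) = 1/(56138 + 38234*I*√139/2646977)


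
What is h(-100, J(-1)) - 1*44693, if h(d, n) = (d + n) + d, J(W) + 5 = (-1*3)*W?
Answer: -44895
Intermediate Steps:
J(W) = -5 - 3*W (J(W) = -5 + (-1*3)*W = -5 - 3*W)
h(d, n) = n + 2*d
h(-100, J(-1)) - 1*44693 = ((-5 - 3*(-1)) + 2*(-100)) - 1*44693 = ((-5 + 3) - 200) - 44693 = (-2 - 200) - 44693 = -202 - 44693 = -44895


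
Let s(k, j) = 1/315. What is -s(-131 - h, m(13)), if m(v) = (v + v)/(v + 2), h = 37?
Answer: -1/315 ≈ -0.0031746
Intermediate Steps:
m(v) = 2*v/(2 + v) (m(v) = (2*v)/(2 + v) = 2*v/(2 + v))
s(k, j) = 1/315
-s(-131 - h, m(13)) = -1*1/315 = -1/315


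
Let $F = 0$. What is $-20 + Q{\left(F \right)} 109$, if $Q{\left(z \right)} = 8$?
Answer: $852$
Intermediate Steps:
$-20 + Q{\left(F \right)} 109 = -20 + 8 \cdot 109 = -20 + 872 = 852$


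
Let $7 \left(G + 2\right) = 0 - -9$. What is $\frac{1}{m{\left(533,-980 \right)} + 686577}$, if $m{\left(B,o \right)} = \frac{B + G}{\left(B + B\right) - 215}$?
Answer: $\frac{259}{177823605} \approx 1.4565 \cdot 10^{-6}$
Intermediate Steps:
$G = - \frac{5}{7}$ ($G = -2 + \frac{0 - -9}{7} = -2 + \frac{0 + 9}{7} = -2 + \frac{1}{7} \cdot 9 = -2 + \frac{9}{7} = - \frac{5}{7} \approx -0.71429$)
$m{\left(B,o \right)} = \frac{- \frac{5}{7} + B}{-215 + 2 B}$ ($m{\left(B,o \right)} = \frac{B - \frac{5}{7}}{\left(B + B\right) - 215} = \frac{- \frac{5}{7} + B}{2 B - 215} = \frac{- \frac{5}{7} + B}{-215 + 2 B}$)
$\frac{1}{m{\left(533,-980 \right)} + 686577} = \frac{1}{\frac{-5 + 7 \cdot 533}{7 \left(-215 + 2 \cdot 533\right)} + 686577} = \frac{1}{\frac{-5 + 3731}{7 \left(-215 + 1066\right)} + 686577} = \frac{1}{\frac{1}{7} \cdot \frac{1}{851} \cdot 3726 + 686577} = \frac{1}{\frac{162}{259} + 686577} = \frac{1}{\frac{177823605}{259}} = \frac{259}{177823605}$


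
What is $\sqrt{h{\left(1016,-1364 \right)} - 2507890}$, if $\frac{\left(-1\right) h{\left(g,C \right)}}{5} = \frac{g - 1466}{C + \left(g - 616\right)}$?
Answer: $\frac{i \sqrt{582643578610}}{482} \approx 1583.6 i$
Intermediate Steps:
$h{\left(g,C \right)} = - \frac{5 \left(-1466 + g\right)}{-616 + C + g}$ ($h{\left(g,C \right)} = - 5 \frac{g - 1466}{C + \left(g - 616\right)} = - 5 \frac{-1466 + g}{C + \left(g - 616\right)} = - 5 \frac{-1466 + g}{C + \left(-616 + g\right)} = - 5 \frac{-1466 + g}{-616 + C + g} = - \frac{5 \left(-1466 + g\right)}{-616 + C + g}$)
$\sqrt{h{\left(1016,-1364 \right)} - 2507890} = \sqrt{\frac{5 \left(1466 - 1016\right)}{-616 - 1364 + 1016} - 2507890} = \sqrt{\frac{5 \left(1466 - 1016\right)}{-964} - 2507890} = \sqrt{5 \left(- \frac{1}{964}\right) 450 - 2507890} = \sqrt{- \frac{1125}{482} - 2507890} = \sqrt{- \frac{1208804105}{482}} = \frac{i \sqrt{582643578610}}{482}$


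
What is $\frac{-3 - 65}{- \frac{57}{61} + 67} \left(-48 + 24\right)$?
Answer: $\frac{49776}{2015} \approx 24.703$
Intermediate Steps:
$\frac{-3 - 65}{- \frac{57}{61} + 67} \left(-48 + 24\right) = - \frac{68}{\left(-57\right) \frac{1}{61} + 67} \left(-24\right) = - \frac{68}{- \frac{57}{61} + 67} \left(-24\right) = - \frac{68}{\frac{4030}{61}} \left(-24\right) = \left(-68\right) \frac{61}{4030} \left(-24\right) = \left(- \frac{2074}{2015}\right) \left(-24\right) = \frac{49776}{2015}$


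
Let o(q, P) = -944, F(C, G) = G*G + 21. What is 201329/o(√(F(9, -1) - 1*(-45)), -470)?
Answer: -201329/944 ≈ -213.27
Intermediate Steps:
F(C, G) = 21 + G² (F(C, G) = G² + 21 = 21 + G²)
201329/o(√(F(9, -1) - 1*(-45)), -470) = 201329/(-944) = 201329*(-1/944) = -201329/944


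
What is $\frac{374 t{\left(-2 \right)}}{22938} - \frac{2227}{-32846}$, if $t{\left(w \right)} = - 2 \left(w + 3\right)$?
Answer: $\frac{13257059}{376710774} \approx 0.035192$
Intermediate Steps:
$t{\left(w \right)} = -6 - 2 w$ ($t{\left(w \right)} = - 2 \left(3 + w\right) = -6 - 2 w$)
$\frac{374 t{\left(-2 \right)}}{22938} - \frac{2227}{-32846} = \frac{374 \left(-6 - -4\right)}{22938} - \frac{2227}{-32846} = 374 \left(-6 + 4\right) \frac{1}{22938} - - \frac{2227}{32846} = 374 \left(-2\right) \frac{1}{22938} + \frac{2227}{32846} = \left(-748\right) \frac{1}{22938} + \frac{2227}{32846} = - \frac{374}{11469} + \frac{2227}{32846} = \frac{13257059}{376710774}$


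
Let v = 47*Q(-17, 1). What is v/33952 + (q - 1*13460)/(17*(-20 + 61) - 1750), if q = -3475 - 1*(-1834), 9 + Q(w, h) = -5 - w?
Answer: 512857625/35751456 ≈ 14.345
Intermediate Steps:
Q(w, h) = -14 - w (Q(w, h) = -9 + (-5 - w) = -14 - w)
q = -1641 (q = -3475 + 1834 = -1641)
v = 141 (v = 47*(-14 - 1*(-17)) = 47*(-14 + 17) = 47*3 = 141)
v/33952 + (q - 1*13460)/(17*(-20 + 61) - 1750) = 141/33952 + (-1641 - 1*13460)/(17*(-20 + 61) - 1750) = 141*(1/33952) + (-1641 - 13460)/(17*41 - 1750) = 141/33952 - 15101/(697 - 1750) = 141/33952 - 15101/(-1053) = 141/33952 - 15101*(-1/1053) = 141/33952 + 15101/1053 = 512857625/35751456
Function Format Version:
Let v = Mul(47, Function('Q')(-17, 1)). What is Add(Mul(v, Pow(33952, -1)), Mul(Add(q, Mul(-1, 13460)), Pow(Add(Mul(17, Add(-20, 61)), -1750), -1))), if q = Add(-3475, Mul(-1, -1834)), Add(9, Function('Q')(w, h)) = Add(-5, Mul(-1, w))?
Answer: Rational(512857625, 35751456) ≈ 14.345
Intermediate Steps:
Function('Q')(w, h) = Add(-14, Mul(-1, w)) (Function('Q')(w, h) = Add(-9, Add(-5, Mul(-1, w))) = Add(-14, Mul(-1, w)))
q = -1641 (q = Add(-3475, 1834) = -1641)
v = 141 (v = Mul(47, Add(-14, Mul(-1, -17))) = Mul(47, Add(-14, 17)) = Mul(47, 3) = 141)
Add(Mul(v, Pow(33952, -1)), Mul(Add(q, Mul(-1, 13460)), Pow(Add(Mul(17, Add(-20, 61)), -1750), -1))) = Add(Mul(141, Pow(33952, -1)), Mul(Add(-1641, Mul(-1, 13460)), Pow(Add(Mul(17, Add(-20, 61)), -1750), -1))) = Add(Mul(141, Rational(1, 33952)), Mul(Add(-1641, -13460), Pow(Add(Mul(17, 41), -1750), -1))) = Add(Rational(141, 33952), Mul(-15101, Pow(Add(697, -1750), -1))) = Add(Rational(141, 33952), Mul(-15101, Pow(-1053, -1))) = Add(Rational(141, 33952), Mul(-15101, Rational(-1, 1053))) = Add(Rational(141, 33952), Rational(15101, 1053)) = Rational(512857625, 35751456)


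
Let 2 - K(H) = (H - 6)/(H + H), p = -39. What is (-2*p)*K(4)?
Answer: 351/2 ≈ 175.50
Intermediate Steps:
K(H) = 2 - (-6 + H)/(2*H) (K(H) = 2 - (H - 6)/(H + H) = 2 - (-6 + H)/(2*H))
(-2*p)*K(4) = (-2*(-39))*(3/2 + 3/4) = 78*(3/2 + 3*(¼)) = 78*(3/2 + ¾) = 78*(9/4) = 351/2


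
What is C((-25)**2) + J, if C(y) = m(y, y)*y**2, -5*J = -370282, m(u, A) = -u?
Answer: -1220332843/5 ≈ -2.4407e+8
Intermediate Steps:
J = 370282/5 (J = -1/5*(-370282) = 370282/5 ≈ 74056.)
C(y) = -y**3 (C(y) = (-y)*y**2 = -y**3)
C((-25)**2) + J = -((-25)**2)**3 + 370282/5 = -1*625**3 + 370282/5 = -1*244140625 + 370282/5 = -244140625 + 370282/5 = -1220332843/5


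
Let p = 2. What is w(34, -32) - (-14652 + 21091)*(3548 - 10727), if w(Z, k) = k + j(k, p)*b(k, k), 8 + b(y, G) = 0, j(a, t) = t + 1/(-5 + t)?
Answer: 138676607/3 ≈ 4.6226e+7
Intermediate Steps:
b(y, G) = -8 (b(y, G) = -8 + 0 = -8)
w(Z, k) = -40/3 + k (w(Z, k) = k + ((1 + 2² - 5*2)/(-5 + 2))*(-8) = k + ((1 + 4 - 10)/(-3))*(-8) = k - ⅓*(-5)*(-8) = k + (5/3)*(-8) = k - 40/3 = -40/3 + k)
w(34, -32) - (-14652 + 21091)*(3548 - 10727) = (-40/3 - 32) - (-14652 + 21091)*(3548 - 10727) = -136/3 - 6439*(-7179) = -136/3 - 1*(-46225581) = -136/3 + 46225581 = 138676607/3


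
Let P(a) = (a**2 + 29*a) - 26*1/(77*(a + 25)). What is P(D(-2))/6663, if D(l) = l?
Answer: -95660/11800173 ≈ -0.0081067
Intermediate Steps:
P(a) = a**2 - 26/(1925 + 77*a) + 29*a (P(a) = (a**2 + 29*a) - 26*1/(77*(25 + a)) = (a**2 + 29*a) - 26/(1925 + 77*a) = a**2 - 26/(1925 + 77*a) + 29*a)
P(D(-2))/6663 = ((-26/77 + (-2)**3 + 54*(-2)**2 + 725*(-2))/(25 - 2))/6663 = ((-26/77 - 8 + 54*4 - 1450)/23)*(1/6663) = ((-26/77 - 8 + 216 - 1450)/23)*(1/6663) = ((1/23)*(-95660/77))*(1/6663) = -95660/1771*1/6663 = -95660/11800173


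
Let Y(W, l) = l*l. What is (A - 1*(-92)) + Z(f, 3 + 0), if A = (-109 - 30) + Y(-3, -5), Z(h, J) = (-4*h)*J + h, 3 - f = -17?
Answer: -242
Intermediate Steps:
f = 20 (f = 3 - 1*(-17) = 3 + 17 = 20)
Y(W, l) = l²
Z(h, J) = h - 4*J*h (Z(h, J) = -4*J*h + h = h - 4*J*h)
A = -114 (A = (-109 - 30) + (-5)² = -139 + 25 = -114)
(A - 1*(-92)) + Z(f, 3 + 0) = (-114 - 1*(-92)) + 20*(1 - 4*(3 + 0)) = (-114 + 92) + 20*(1 - 4*3) = -22 + 20*(1 - 12) = -22 + 20*(-11) = -22 - 220 = -242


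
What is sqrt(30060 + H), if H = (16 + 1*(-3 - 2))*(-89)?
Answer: sqrt(29081) ≈ 170.53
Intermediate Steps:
H = -979 (H = (16 + 1*(-5))*(-89) = (16 - 5)*(-89) = 11*(-89) = -979)
sqrt(30060 + H) = sqrt(30060 - 979) = sqrt(29081)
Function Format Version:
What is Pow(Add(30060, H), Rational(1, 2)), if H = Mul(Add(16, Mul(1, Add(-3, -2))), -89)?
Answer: Pow(29081, Rational(1, 2)) ≈ 170.53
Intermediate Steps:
H = -979 (H = Mul(Add(16, Mul(1, -5)), -89) = Mul(Add(16, -5), -89) = Mul(11, -89) = -979)
Pow(Add(30060, H), Rational(1, 2)) = Pow(Add(30060, -979), Rational(1, 2)) = Pow(29081, Rational(1, 2))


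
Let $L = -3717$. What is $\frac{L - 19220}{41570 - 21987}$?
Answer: $- \frac{22937}{19583} \approx -1.1713$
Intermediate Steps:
$\frac{L - 19220}{41570 - 21987} = \frac{-3717 - 19220}{41570 - 21987} = - \frac{22937}{19583}$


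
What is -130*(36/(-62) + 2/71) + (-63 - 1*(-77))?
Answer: 188894/2201 ≈ 85.822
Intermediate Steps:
-130*(36/(-62) + 2/71) + (-63 - 1*(-77)) = -130*(36*(-1/62) + 2*(1/71)) + (-63 + 77) = -130*(-18/31 + 2/71) + 14 = -130*(-1216/2201) + 14 = 158080/2201 + 14 = 188894/2201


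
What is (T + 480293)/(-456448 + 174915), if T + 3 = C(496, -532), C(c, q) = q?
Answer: -479758/281533 ≈ -1.7041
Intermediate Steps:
T = -535 (T = -3 - 532 = -535)
(T + 480293)/(-456448 + 174915) = (-535 + 480293)/(-456448 + 174915) = 479758/(-281533) = 479758*(-1/281533) = -479758/281533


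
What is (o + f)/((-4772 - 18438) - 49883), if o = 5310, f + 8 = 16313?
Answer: -21615/73093 ≈ -0.29572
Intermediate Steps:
f = 16305 (f = -8 + 16313 = 16305)
(o + f)/((-4772 - 18438) - 49883) = (5310 + 16305)/((-4772 - 18438) - 49883) = 21615/(-23210 - 49883) = 21615/(-73093) = 21615*(-1/73093) = -21615/73093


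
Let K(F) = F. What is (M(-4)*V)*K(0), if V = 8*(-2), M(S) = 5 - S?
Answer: 0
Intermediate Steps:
V = -16
(M(-4)*V)*K(0) = ((5 - 1*(-4))*(-16))*0 = ((5 + 4)*(-16))*0 = (9*(-16))*0 = -144*0 = 0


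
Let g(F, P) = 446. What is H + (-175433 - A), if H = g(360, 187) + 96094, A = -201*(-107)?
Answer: -100400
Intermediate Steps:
A = 21507
H = 96540 (H = 446 + 96094 = 96540)
H + (-175433 - A) = 96540 + (-175433 - 1*21507) = 96540 + (-175433 - 21507) = 96540 - 196940 = -100400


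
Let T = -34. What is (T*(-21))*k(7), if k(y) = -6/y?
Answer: -612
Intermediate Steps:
(T*(-21))*k(7) = (-34*(-21))*(-6/7) = 714*(-6*⅐) = 714*(-6/7) = -612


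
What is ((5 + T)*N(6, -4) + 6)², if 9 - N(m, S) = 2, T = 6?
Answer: 6889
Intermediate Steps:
N(m, S) = 7 (N(m, S) = 9 - 1*2 = 9 - 2 = 7)
((5 + T)*N(6, -4) + 6)² = ((5 + 6)*7 + 6)² = (11*7 + 6)² = (77 + 6)² = 83² = 6889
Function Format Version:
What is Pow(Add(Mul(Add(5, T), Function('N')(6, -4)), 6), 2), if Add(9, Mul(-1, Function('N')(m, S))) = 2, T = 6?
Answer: 6889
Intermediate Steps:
Function('N')(m, S) = 7 (Function('N')(m, S) = Add(9, Mul(-1, 2)) = Add(9, -2) = 7)
Pow(Add(Mul(Add(5, T), Function('N')(6, -4)), 6), 2) = Pow(Add(Mul(Add(5, 6), 7), 6), 2) = Pow(Add(Mul(11, 7), 6), 2) = Pow(Add(77, 6), 2) = Pow(83, 2) = 6889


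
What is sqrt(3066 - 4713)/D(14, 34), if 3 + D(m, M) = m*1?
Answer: 3*I*sqrt(183)/11 ≈ 3.6894*I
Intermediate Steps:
D(m, M) = -3 + m (D(m, M) = -3 + m*1 = -3 + m)
sqrt(3066 - 4713)/D(14, 34) = sqrt(3066 - 4713)/(-3 + 14) = sqrt(-1647)/11 = (3*I*sqrt(183))*(1/11) = 3*I*sqrt(183)/11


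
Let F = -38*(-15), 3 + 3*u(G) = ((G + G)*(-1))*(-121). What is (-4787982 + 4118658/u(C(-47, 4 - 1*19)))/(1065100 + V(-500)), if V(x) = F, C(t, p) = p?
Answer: -580236486/129052637 ≈ -4.4961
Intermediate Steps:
u(G) = -1 + 242*G/3 (u(G) = -1 + (((G + G)*(-1))*(-121))/3 = -1 + (((2*G)*(-1))*(-121))/3 = -1 + (-2*G*(-121))/3 = -1 + (242*G)/3 = -1 + 242*G/3)
F = 570
V(x) = 570
(-4787982 + 4118658/u(C(-47, 4 - 1*19)))/(1065100 + V(-500)) = (-4787982 + 4118658/(-1 + 242*(4 - 1*19)/3))/(1065100 + 570) = (-4787982 + 4118658/(-1 + 242*(4 - 19)/3))/1065670 = (-4787982 + 4118658/(-1 + (242/3)*(-15)))*(1/1065670) = (-4787982 + 4118658/(-1 - 1210))*(1/1065670) = (-4787982 + 4118658/(-1211))*(1/1065670) = (-4787982 + 4118658*(-1/1211))*(1/1065670) = (-4787982 - 4118658/1211)*(1/1065670) = -5802364860/1211*1/1065670 = -580236486/129052637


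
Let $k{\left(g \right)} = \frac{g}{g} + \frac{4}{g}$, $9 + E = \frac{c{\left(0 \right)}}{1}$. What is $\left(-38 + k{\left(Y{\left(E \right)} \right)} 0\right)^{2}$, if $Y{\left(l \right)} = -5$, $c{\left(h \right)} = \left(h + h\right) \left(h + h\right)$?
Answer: $1444$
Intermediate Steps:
$c{\left(h \right)} = 4 h^{2}$ ($c{\left(h \right)} = 2 h 2 h = 4 h^{2}$)
$E = -9$ ($E = -9 + \frac{4 \cdot 0^{2}}{1} = -9 + 4 \cdot 0 \cdot 1 = -9 + 0 \cdot 1 = -9 + 0 = -9$)
$k{\left(g \right)} = 1 + \frac{4}{g}$
$\left(-38 + k{\left(Y{\left(E \right)} \right)} 0\right)^{2} = \left(-38 + \frac{4 - 5}{-5} \cdot 0\right)^{2} = \left(-38 + \left(- \frac{1}{5}\right) \left(-1\right) 0\right)^{2} = \left(-38 + \frac{1}{5} \cdot 0\right)^{2} = \left(-38 + 0\right)^{2} = \left(-38\right)^{2} = 1444$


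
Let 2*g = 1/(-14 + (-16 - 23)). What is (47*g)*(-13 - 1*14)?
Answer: 1269/106 ≈ 11.972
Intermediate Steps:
g = -1/106 (g = 1/(2*(-14 + (-16 - 23))) = 1/(2*(-14 - 39)) = (1/2)/(-53) = (1/2)*(-1/53) = -1/106 ≈ -0.0094340)
(47*g)*(-13 - 1*14) = (47*(-1/106))*(-13 - 1*14) = -47*(-13 - 14)/106 = -47/106*(-27) = 1269/106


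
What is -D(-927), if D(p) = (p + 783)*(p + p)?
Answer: -266976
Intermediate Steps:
D(p) = 2*p*(783 + p) (D(p) = (783 + p)*(2*p) = 2*p*(783 + p))
-D(-927) = -2*(-927)*(783 - 927) = -2*(-927)*(-144) = -1*266976 = -266976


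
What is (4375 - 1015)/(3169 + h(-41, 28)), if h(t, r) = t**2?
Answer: 336/485 ≈ 0.69278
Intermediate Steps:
(4375 - 1015)/(3169 + h(-41, 28)) = (4375 - 1015)/(3169 + (-41)**2) = 3360/(3169 + 1681) = 3360/4850 = 3360*(1/4850) = 336/485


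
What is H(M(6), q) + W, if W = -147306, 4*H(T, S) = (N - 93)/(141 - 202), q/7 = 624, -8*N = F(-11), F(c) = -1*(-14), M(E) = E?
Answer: -143770277/976 ≈ -1.4731e+5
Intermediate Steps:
F(c) = 14
N = -7/4 (N = -⅛*14 = -7/4 ≈ -1.7500)
q = 4368 (q = 7*624 = 4368)
H(T, S) = 379/976 (H(T, S) = ((-7/4 - 93)/(141 - 202))/4 = (-379/4/(-61))/4 = (-379/4*(-1/61))/4 = (¼)*(379/244) = 379/976)
H(M(6), q) + W = 379/976 - 147306 = -143770277/976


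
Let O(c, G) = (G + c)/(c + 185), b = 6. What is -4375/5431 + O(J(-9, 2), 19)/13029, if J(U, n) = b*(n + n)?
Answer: -277050194/343928937 ≈ -0.80554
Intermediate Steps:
J(U, n) = 12*n (J(U, n) = 6*(n + n) = 6*(2*n) = 12*n)
O(c, G) = (G + c)/(185 + c)
-4375/5431 + O(J(-9, 2), 19)/13029 = -4375/5431 + ((19 + 12*2)/(185 + 12*2))/13029 = -4375*1/5431 + ((19 + 24)/(185 + 24))*(1/13029) = -4375/5431 + (43/209)*(1/13029) = -4375/5431 + 1/63327 = -277050194/343928937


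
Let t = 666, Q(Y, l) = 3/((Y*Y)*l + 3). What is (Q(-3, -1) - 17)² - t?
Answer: -1439/4 ≈ -359.75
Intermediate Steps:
Q(Y, l) = 3/(3 + l*Y²) (Q(Y, l) = 3/(Y²*l + 3) = 3/(l*Y² + 3) = 3/(3 + l*Y²))
(Q(-3, -1) - 17)² - t = (3/(3 - 1*(-3)²) - 17)² - 1*666 = (3/(3 - 1*9) - 17)² - 666 = (3/(3 - 9) - 17)² - 666 = (3/(-6) - 17)² - 666 = (3*(-⅙) - 17)² - 666 = (-½ - 17)² - 666 = (-35/2)² - 666 = 1225/4 - 666 = -1439/4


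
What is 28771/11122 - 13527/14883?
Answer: 92583833/55176242 ≈ 1.6780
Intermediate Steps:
28771/11122 - 13527/14883 = 28771*(1/11122) - 13527*1/14883 = 28771/11122 - 4509/4961 = 92583833/55176242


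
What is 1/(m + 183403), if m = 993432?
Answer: 1/1176835 ≈ 8.4974e-7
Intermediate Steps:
1/(m + 183403) = 1/(993432 + 183403) = 1/1176835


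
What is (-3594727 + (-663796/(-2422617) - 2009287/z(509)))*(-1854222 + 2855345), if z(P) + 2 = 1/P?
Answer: -2128726892856803622160/821267163 ≈ -2.5920e+12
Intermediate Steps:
z(P) = -2 + 1/P
(-3594727 + (-663796/(-2422617) - 2009287/z(509)))*(-1854222 + 2855345) = (-3594727 + (-663796/(-2422617) - 2009287/(-2 + 1/509)))*(-1854222 + 2855345) = (-3594727 + (-663796*(-1/2422617) - 2009287/(-2 + 1/509)))*1001123 = (-3594727 + (663796/2422617 - 2009287/(-1017/509)))*1001123 = (-3594727 + (663796/2422617 - 2009287*(-509/1017)))*1001123 = (-3594727 + (663796/2422617 + 1022727083/1017))*1001123 = (-3594727 + 825892230905581/821267163)*1001123 = -2126339014143920/821267163*1001123 = -2128726892856803622160/821267163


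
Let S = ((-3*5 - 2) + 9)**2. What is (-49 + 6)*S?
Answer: -2752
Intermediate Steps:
S = 64 (S = ((-15 - 2) + 9)**2 = (-17 + 9)**2 = (-8)**2 = 64)
(-49 + 6)*S = (-49 + 6)*64 = -43*64 = -2752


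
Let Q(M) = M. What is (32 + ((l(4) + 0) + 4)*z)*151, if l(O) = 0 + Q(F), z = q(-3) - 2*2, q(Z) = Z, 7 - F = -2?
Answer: -8909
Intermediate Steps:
F = 9 (F = 7 - 1*(-2) = 7 + 2 = 9)
z = -7 (z = -3 - 2*2 = -3 - 4 = -7)
l(O) = 9 (l(O) = 0 + 9 = 9)
(32 + ((l(4) + 0) + 4)*z)*151 = (32 + ((9 + 0) + 4)*(-7))*151 = (32 + (9 + 4)*(-7))*151 = (32 + 13*(-7))*151 = (32 - 91)*151 = -59*151 = -8909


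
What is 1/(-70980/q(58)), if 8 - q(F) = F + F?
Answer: 9/5915 ≈ 0.0015216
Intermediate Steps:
q(F) = 8 - 2*F (q(F) = 8 - (F + F) = 8 - 2*F)
1/(-70980/q(58)) = 1/(-70980/(8 - 2*58)) = 1/(-70980/(8 - 116)) = 1/(-70980/(-108)) = 1/(-70980*(-1/108)) = 1/(5915/9) = 9/5915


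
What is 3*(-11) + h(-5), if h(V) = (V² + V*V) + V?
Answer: 12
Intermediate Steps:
h(V) = V + 2*V² (h(V) = (V² + V²) + V = 2*V² + V = V + 2*V²)
3*(-11) + h(-5) = 3*(-11) - 5*(1 + 2*(-5)) = -33 - 5*(1 - 10) = -33 - 5*(-9) = -33 + 45 = 12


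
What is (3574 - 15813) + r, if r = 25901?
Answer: 13662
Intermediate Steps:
(3574 - 15813) + r = (3574 - 15813) + 25901 = -12239 + 25901 = 13662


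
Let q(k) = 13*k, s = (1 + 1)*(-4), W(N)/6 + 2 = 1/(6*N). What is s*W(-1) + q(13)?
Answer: 273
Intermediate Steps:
W(N) = -12 + 1/N (W(N) = -12 + 6/((6*N)) = -12 + 6*(1/(6*N)) = -12 + 1/N)
s = -8 (s = 2*(-4) = -8)
s*W(-1) + q(13) = -8*(-12 + 1/(-1)) + 13*13 = -8*(-12 - 1) + 169 = -8*(-13) + 169 = 104 + 169 = 273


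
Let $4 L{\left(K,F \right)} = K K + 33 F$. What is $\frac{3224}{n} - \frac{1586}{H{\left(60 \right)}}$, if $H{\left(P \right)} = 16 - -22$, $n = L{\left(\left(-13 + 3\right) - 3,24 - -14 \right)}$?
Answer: $- \frac{883415}{27037} \approx -32.674$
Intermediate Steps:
$L{\left(K,F \right)} = \frac{K^{2}}{4} + \frac{33 F}{4}$ ($L{\left(K,F \right)} = \frac{K K + 33 F}{4} = \frac{K^{2} + 33 F}{4} = \frac{K^{2}}{4} + \frac{33 F}{4}$)
$n = \frac{1423}{4}$ ($n = \frac{\left(\left(-13 + 3\right) - 3\right)^{2}}{4} + \frac{33 \left(24 - -14\right)}{4} = \frac{\left(-10 - 3\right)^{2}}{4} + \frac{33 \left(24 + 14\right)}{4} = \frac{\left(-13\right)^{2}}{4} + \frac{33}{4} \cdot 38 = \frac{1}{4} \cdot 169 + \frac{627}{2} = \frac{169}{4} + \frac{627}{2} = \frac{1423}{4} \approx 355.75$)
$H{\left(P \right)} = 38$ ($H{\left(P \right)} = 16 + 22 = 38$)
$\frac{3224}{n} - \frac{1586}{H{\left(60 \right)}} = \frac{3224}{\frac{1423}{4}} - \frac{1586}{38} = 3224 \cdot \frac{4}{1423} - \frac{793}{19} = \frac{12896}{1423} - \frac{793}{19} = - \frac{883415}{27037}$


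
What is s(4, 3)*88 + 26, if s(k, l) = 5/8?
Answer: 81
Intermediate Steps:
s(k, l) = 5/8 (s(k, l) = 5*(⅛) = 5/8)
s(4, 3)*88 + 26 = (5/8)*88 + 26 = 55 + 26 = 81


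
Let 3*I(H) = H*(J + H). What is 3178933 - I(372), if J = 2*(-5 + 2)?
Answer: 3133549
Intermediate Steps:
J = -6 (J = 2*(-3) = -6)
I(H) = H*(-6 + H)/3 (I(H) = (H*(-6 + H))/3 = H*(-6 + H)/3)
3178933 - I(372) = 3178933 - 372*(-6 + 372)/3 = 3178933 - 372*366/3 = 3178933 - 1*45384 = 3178933 - 45384 = 3133549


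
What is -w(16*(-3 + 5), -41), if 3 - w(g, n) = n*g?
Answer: -1315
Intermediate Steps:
w(g, n) = 3 - g*n (w(g, n) = 3 - n*g = 3 - g*n)
-w(16*(-3 + 5), -41) = -(3 - 1*16*(-3 + 5)*(-41)) = -(3 - 1*16*2*(-41)) = -(3 - 1*32*(-41)) = -(3 + 1312) = -1*1315 = -1315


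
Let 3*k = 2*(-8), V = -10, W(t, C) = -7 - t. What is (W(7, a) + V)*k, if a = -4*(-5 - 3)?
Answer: 128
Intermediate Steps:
a = 32 (a = -4*(-8) = -1*(-32) = 32)
k = -16/3 (k = (2*(-8))/3 = (⅓)*(-16) = -16/3 ≈ -5.3333)
(W(7, a) + V)*k = ((-7 - 1*7) - 10)*(-16/3) = ((-7 - 7) - 10)*(-16/3) = (-14 - 10)*(-16/3) = -24*(-16/3) = 128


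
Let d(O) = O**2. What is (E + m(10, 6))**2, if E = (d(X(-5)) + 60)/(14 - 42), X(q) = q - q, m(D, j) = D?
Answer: 3025/49 ≈ 61.735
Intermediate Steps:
X(q) = 0
E = -15/7 (E = (0**2 + 60)/(14 - 42) = (0 + 60)/(-28) = 60*(-1/28) = -15/7 ≈ -2.1429)
(E + m(10, 6))**2 = (-15/7 + 10)**2 = (55/7)**2 = 3025/49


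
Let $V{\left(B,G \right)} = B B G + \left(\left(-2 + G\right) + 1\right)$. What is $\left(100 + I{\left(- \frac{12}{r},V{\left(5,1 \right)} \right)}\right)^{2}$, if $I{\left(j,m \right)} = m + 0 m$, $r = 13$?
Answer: $15625$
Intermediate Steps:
$V{\left(B,G \right)} = -1 + G + G B^{2}$ ($V{\left(B,G \right)} = B^{2} G + \left(-1 + G\right) = G B^{2} + \left(-1 + G\right) = -1 + G + G B^{2}$)
$I{\left(j,m \right)} = m$ ($I{\left(j,m \right)} = m + 0 = m$)
$\left(100 + I{\left(- \frac{12}{r},V{\left(5,1 \right)} \right)}\right)^{2} = \left(100 + \left(-1 + 1 + 1 \cdot 5^{2}\right)\right)^{2} = \left(100 + \left(-1 + 1 + 1 \cdot 25\right)\right)^{2} = \left(100 + \left(-1 + 1 + 25\right)\right)^{2} = \left(100 + 25\right)^{2} = 125^{2} = 15625$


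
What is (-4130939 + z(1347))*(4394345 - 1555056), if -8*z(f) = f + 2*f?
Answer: -93842910865817/8 ≈ -1.1730e+13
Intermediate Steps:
z(f) = -3*f/8 (z(f) = -(f + 2*f)/8 = -3*f/8)
(-4130939 + z(1347))*(4394345 - 1555056) = (-4130939 - 3/8*1347)*(4394345 - 1555056) = (-4130939 - 4041/8)*2839289 = -33051553/8*2839289 = -93842910865817/8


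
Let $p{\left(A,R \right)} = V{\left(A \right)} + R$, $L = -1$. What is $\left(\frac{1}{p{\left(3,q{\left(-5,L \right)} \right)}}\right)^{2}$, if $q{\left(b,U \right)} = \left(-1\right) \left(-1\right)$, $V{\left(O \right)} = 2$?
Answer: $\frac{1}{9} \approx 0.11111$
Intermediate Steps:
$q{\left(b,U \right)} = 1$
$p{\left(A,R \right)} = 2 + R$
$\left(\frac{1}{p{\left(3,q{\left(-5,L \right)} \right)}}\right)^{2} = \left(\frac{1}{2 + 1}\right)^{2} = \left(\frac{1}{3}\right)^{2} = \frac{1}{9}$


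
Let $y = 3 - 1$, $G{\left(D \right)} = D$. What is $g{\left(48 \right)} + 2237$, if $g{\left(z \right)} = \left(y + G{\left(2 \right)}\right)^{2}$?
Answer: $2253$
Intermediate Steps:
$y = 2$ ($y = 3 - 1 = 2$)
$g{\left(z \right)} = 16$ ($g{\left(z \right)} = \left(2 + 2\right)^{2} = 4^{2} = 16$)
$g{\left(48 \right)} + 2237 = 16 + 2237 = 2253$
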